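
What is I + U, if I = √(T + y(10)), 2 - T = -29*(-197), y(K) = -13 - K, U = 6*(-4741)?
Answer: -28446 + I*√5734 ≈ -28446.0 + 75.723*I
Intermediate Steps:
U = -28446
T = -5711 (T = 2 - (-29)*(-197) = 2 - 1*5713 = 2 - 5713 = -5711)
I = I*√5734 (I = √(-5711 + (-13 - 1*10)) = √(-5711 + (-13 - 10)) = √(-5711 - 23) = √(-5734) = I*√5734 ≈ 75.723*I)
I + U = I*√5734 - 28446 = -28446 + I*√5734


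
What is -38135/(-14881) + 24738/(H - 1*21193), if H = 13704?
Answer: -82533163/111443809 ≈ -0.74058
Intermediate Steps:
-38135/(-14881) + 24738/(H - 1*21193) = -38135/(-14881) + 24738/(13704 - 1*21193) = -38135*(-1/14881) + 24738/(13704 - 21193) = 38135/14881 + 24738/(-7489) = 38135/14881 + 24738*(-1/7489) = 38135/14881 - 24738/7489 = -82533163/111443809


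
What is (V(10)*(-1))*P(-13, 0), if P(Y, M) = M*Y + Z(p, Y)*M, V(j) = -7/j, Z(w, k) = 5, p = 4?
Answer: 0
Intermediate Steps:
P(Y, M) = 5*M + M*Y (P(Y, M) = M*Y + 5*M = 5*M + M*Y)
(V(10)*(-1))*P(-13, 0) = (-7/10*(-1))*(0*(5 - 13)) = (-7*⅒*(-1))*(0*(-8)) = -7/10*(-1)*0 = (7/10)*0 = 0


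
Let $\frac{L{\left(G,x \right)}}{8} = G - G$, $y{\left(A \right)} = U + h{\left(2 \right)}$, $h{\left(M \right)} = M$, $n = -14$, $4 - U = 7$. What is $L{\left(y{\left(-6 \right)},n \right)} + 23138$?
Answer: $23138$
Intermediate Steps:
$U = -3$ ($U = 4 - 7 = -3$)
$y{\left(A \right)} = -1$ ($y{\left(A \right)} = -3 + 2 = -1$)
$L{\left(G,x \right)} = 0$ ($L{\left(G,x \right)} = 8 \left(G - G\right) = 8 \cdot 0 = 0$)
$L{\left(y{\left(-6 \right)},n \right)} + 23138 = 0 + 23138 = 23138$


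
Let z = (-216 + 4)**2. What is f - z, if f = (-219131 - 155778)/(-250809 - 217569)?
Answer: -21050405923/468378 ≈ -44943.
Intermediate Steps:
f = 374909/468378 (f = -374909/(-468378) = -374909*(-1/468378) = 374909/468378 ≈ 0.80044)
z = 44944 (z = (-212)**2 = 44944)
f - z = 374909/468378 - 1*44944 = 374909/468378 - 44944 = -21050405923/468378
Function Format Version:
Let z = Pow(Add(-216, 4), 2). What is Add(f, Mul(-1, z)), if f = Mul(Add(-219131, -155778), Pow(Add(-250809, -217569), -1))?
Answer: Rational(-21050405923, 468378) ≈ -44943.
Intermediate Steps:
f = Rational(374909, 468378) (f = Mul(-374909, Pow(-468378, -1)) = Mul(-374909, Rational(-1, 468378)) = Rational(374909, 468378) ≈ 0.80044)
z = 44944 (z = Pow(-212, 2) = 44944)
Add(f, Mul(-1, z)) = Add(Rational(374909, 468378), Mul(-1, 44944)) = Add(Rational(374909, 468378), -44944) = Rational(-21050405923, 468378)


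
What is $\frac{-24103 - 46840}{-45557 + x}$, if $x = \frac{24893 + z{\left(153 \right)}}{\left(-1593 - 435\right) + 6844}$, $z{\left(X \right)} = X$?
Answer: $\frac{24404392}{15669819} \approx 1.5574$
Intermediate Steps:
$x = \frac{1789}{344}$ ($x = \frac{24893 + 153}{\left(-1593 - 435\right) + 6844} = \frac{25046}{\left(-1593 - 435\right) + 6844} = \frac{25046}{-2028 + 6844} = \frac{25046}{4816} = 25046 \cdot \frac{1}{4816} = \frac{1789}{344} \approx 5.2006$)
$\frac{-24103 - 46840}{-45557 + x} = \frac{-24103 - 46840}{-45557 + \frac{1789}{344}} = - \frac{70943}{- \frac{15669819}{344}} = \left(-70943\right) \left(- \frac{344}{15669819}\right) = \frac{24404392}{15669819}$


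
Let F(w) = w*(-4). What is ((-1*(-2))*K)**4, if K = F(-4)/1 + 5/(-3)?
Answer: 54700816/81 ≈ 6.7532e+5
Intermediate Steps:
F(w) = -4*w
K = 43/3 (K = -4*(-4)/1 + 5/(-3) = 16*1 + 5*(-1/3) = 16 - 5/3 = 43/3 ≈ 14.333)
((-1*(-2))*K)**4 = (-1*(-2)*(43/3))**4 = (2*(43/3))**4 = (86/3)**4 = 54700816/81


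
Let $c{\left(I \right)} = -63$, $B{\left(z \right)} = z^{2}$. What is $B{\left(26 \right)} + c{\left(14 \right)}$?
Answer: $613$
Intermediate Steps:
$B{\left(26 \right)} + c{\left(14 \right)} = 26^{2} - 63 = 676 - 63 = 613$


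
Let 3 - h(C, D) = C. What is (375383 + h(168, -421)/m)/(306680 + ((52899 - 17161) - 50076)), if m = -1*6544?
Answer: 2456506517/1913086048 ≈ 1.2841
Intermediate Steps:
h(C, D) = 3 - C
m = -6544
(375383 + h(168, -421)/m)/(306680 + ((52899 - 17161) - 50076)) = (375383 + (3 - 1*168)/(-6544))/(306680 + ((52899 - 17161) - 50076)) = (375383 + (3 - 168)*(-1/6544))/(306680 + (35738 - 50076)) = (375383 - 165*(-1/6544))/(306680 - 14338) = (375383 + 165/6544)/292342 = (2456506517/6544)*(1/292342) = 2456506517/1913086048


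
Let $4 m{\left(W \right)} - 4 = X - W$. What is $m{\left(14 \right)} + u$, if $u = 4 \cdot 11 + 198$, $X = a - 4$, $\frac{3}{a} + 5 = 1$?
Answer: $\frac{3813}{16} \approx 238.31$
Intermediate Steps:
$a = - \frac{3}{4}$ ($a = \frac{3}{-5 + 1} = \frac{3}{-4} = 3 \left(- \frac{1}{4}\right) = - \frac{3}{4} \approx -0.75$)
$X = - \frac{19}{4}$ ($X = - \frac{3}{4} - 4 = - \frac{19}{4} \approx -4.75$)
$u = 242$ ($u = 44 + 198 = 242$)
$m{\left(W \right)} = - \frac{3}{16} - \frac{W}{4}$ ($m{\left(W \right)} = 1 + \frac{- \frac{19}{4} - W}{4} = 1 - \left(\frac{19}{16} + \frac{W}{4}\right) = - \frac{3}{16} - \frac{W}{4}$)
$m{\left(14 \right)} + u = \left(- \frac{3}{16} - \frac{7}{2}\right) + 242 = - \frac{59}{16} + 242 = \frac{3813}{16}$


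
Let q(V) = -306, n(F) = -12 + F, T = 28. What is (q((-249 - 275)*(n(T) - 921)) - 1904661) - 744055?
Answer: -2649022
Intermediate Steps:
(q((-249 - 275)*(n(T) - 921)) - 1904661) - 744055 = (-306 - 1904661) - 744055 = -1904967 - 744055 = -2649022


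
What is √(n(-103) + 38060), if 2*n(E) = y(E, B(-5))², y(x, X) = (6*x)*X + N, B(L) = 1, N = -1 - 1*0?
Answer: √918562/2 ≈ 479.21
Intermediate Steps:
N = -1 (N = -1 + 0 = -1)
y(x, X) = -1 + 6*X*x (y(x, X) = (6*x)*X - 1 = 6*X*x - 1 = -1 + 6*X*x)
n(E) = (-1 + 6*E)²/2 (n(E) = (-1 + 6*1*E)²/2 = (-1 + 6*E)²/2)
√(n(-103) + 38060) = √((-1 + 6*(-103))²/2 + 38060) = √((-1 - 618)²/2 + 38060) = √((½)*(-619)² + 38060) = √((½)*383161 + 38060) = √(383161/2 + 38060) = √(459281/2) = √918562/2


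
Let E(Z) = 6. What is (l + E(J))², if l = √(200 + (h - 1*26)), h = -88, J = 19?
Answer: (6 + √86)² ≈ 233.28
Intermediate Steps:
l = √86 (l = √(200 + (-88 - 1*26)) = √(200 + (-88 - 26)) = √(200 - 114) = √86 ≈ 9.2736)
(l + E(J))² = (√86 + 6)² = (6 + √86)²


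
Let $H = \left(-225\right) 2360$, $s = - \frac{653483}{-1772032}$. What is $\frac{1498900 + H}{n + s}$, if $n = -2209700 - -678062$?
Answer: $- \frac{1715149772800}{2714110894933} \approx -0.63194$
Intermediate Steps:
$s = \frac{653483}{1772032}$ ($s = \left(-653483\right) \left(- \frac{1}{1772032}\right) = \frac{653483}{1772032} \approx 0.36878$)
$n = -1531638$ ($n = -2209700 + 678062 = -1531638$)
$H = -531000$
$\frac{1498900 + H}{n + s} = \frac{1498900 - 531000}{-1531638 + \frac{653483}{1772032}} = \frac{967900}{- \frac{2714110894933}{1772032}} = 967900 \left(- \frac{1772032}{2714110894933}\right) = - \frac{1715149772800}{2714110894933}$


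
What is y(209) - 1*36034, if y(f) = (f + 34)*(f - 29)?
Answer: 7706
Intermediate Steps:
y(f) = (-29 + f)*(34 + f) (y(f) = (34 + f)*(-29 + f) = (-29 + f)*(34 + f))
y(209) - 1*36034 = (-986 + 209² + 5*209) - 1*36034 = (-986 + 43681 + 1045) - 36034 = 43740 - 36034 = 7706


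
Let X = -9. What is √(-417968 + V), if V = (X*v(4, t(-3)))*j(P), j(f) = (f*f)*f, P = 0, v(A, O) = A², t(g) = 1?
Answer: 4*I*√26123 ≈ 646.5*I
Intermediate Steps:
j(f) = f³ (j(f) = f²*f = f³)
V = 0 (V = -9*4²*0³ = -9*16*0 = -144*0 = 0)
√(-417968 + V) = √(-417968 + 0) = √(-417968) = 4*I*√26123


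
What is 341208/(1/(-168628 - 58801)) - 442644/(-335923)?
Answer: -26067824415753492/335923 ≈ -7.7601e+10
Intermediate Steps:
341208/(1/(-168628 - 58801)) - 442644/(-335923) = 341208/(1/(-227429)) - 442644*(-1/335923) = 341208/(-1/227429) + 442644/335923 = 341208*(-227429) + 442644/335923 = -77600594232 + 442644/335923 = -26067824415753492/335923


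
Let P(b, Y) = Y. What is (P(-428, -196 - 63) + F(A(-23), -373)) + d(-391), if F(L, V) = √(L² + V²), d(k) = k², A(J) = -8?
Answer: 152622 + √139193 ≈ 1.5300e+5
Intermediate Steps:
(P(-428, -196 - 63) + F(A(-23), -373)) + d(-391) = ((-196 - 63) + √((-8)² + (-373)²)) + (-391)² = (-259 + √(64 + 139129)) + 152881 = (-259 + √139193) + 152881 = 152622 + √139193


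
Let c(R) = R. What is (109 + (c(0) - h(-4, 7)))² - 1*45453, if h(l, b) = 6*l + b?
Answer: -29577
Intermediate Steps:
h(l, b) = b + 6*l
(109 + (c(0) - h(-4, 7)))² - 1*45453 = (109 + (0 - (7 + 6*(-4))))² - 1*45453 = (109 + (0 - (7 - 24)))² - 45453 = (109 + (0 - 1*(-17)))² - 45453 = (109 + (0 + 17))² - 45453 = (109 + 17)² - 45453 = 126² - 45453 = 15876 - 45453 = -29577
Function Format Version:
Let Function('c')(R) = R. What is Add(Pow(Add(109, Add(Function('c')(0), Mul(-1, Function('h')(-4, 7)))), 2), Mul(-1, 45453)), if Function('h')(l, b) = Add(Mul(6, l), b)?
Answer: -29577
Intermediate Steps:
Function('h')(l, b) = Add(b, Mul(6, l))
Add(Pow(Add(109, Add(Function('c')(0), Mul(-1, Function('h')(-4, 7)))), 2), Mul(-1, 45453)) = Add(Pow(Add(109, Add(0, Mul(-1, Add(7, Mul(6, -4))))), 2), Mul(-1, 45453)) = Add(Pow(Add(109, Add(0, Mul(-1, Add(7, -24)))), 2), -45453) = Add(Pow(Add(109, Add(0, Mul(-1, -17))), 2), -45453) = Add(Pow(Add(109, Add(0, 17)), 2), -45453) = Add(Pow(Add(109, 17), 2), -45453) = Add(Pow(126, 2), -45453) = Add(15876, -45453) = -29577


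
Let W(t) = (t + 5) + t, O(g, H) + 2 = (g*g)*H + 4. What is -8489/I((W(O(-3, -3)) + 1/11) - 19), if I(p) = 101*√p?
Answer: 8489*I*√7733/71003 ≈ 10.514*I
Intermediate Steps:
O(g, H) = 2 + H*g² (O(g, H) = -2 + ((g*g)*H + 4) = -2 + (g²*H + 4) = -2 + (H*g² + 4) = -2 + (4 + H*g²) = 2 + H*g²)
W(t) = 5 + 2*t (W(t) = (5 + t) + t = 5 + 2*t)
-8489/I((W(O(-3, -3)) + 1/11) - 19) = -8489*1/(101*√(((5 + 2*(2 - 3*(-3)²)) + 1/11) - 19)) = -8489*1/(101*√(((5 + 2*(2 - 3*9)) + 1/11) - 19)) = -8489*1/(101*√(((5 + 2*(2 - 27)) + 1/11) - 19)) = -8489*1/(101*√(((5 + 2*(-25)) + 1/11) - 19)) = -8489*1/(101*√(((5 - 50) + 1/11) - 19)) = -8489*1/(101*√((-45 + 1/11) - 19)) = -8489*1/(101*√(-494/11 - 19)) = -8489*(-I*√7733/71003) = -(-8489)*I*√7733/71003 = 8489*I*√7733/71003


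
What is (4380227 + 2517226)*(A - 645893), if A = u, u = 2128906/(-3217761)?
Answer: -4778397795913827329/1072587 ≈ -4.4550e+12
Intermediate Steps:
u = -2128906/3217761 (u = 2128906*(-1/3217761) = -2128906/3217761 ≈ -0.66161)
A = -2128906/3217761 ≈ -0.66161
(4380227 + 2517226)*(A - 645893) = (4380227 + 2517226)*(-2128906/3217761 - 645893) = 6897453*(-2078331434479/3217761) = -4778397795913827329/1072587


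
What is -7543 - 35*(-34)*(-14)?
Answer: -24203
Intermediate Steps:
-7543 - 35*(-34)*(-14) = -7543 - (-1190)*(-14) = -7543 - 1*16660 = -7543 - 16660 = -24203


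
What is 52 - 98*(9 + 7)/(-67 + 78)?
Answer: -996/11 ≈ -90.545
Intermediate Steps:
52 - 98*(9 + 7)/(-67 + 78) = 52 - 1568/11 = -996/11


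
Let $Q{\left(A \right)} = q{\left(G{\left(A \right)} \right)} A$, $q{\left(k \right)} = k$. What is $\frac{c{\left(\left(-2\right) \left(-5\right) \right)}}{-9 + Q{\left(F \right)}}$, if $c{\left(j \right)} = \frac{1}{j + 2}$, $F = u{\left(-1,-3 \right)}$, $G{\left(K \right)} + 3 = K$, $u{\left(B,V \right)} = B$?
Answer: $- \frac{1}{60} \approx -0.016667$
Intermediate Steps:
$G{\left(K \right)} = -3 + K$
$F = -1$
$Q{\left(A \right)} = A \left(-3 + A\right)$ ($Q{\left(A \right)} = \left(-3 + A\right) A = A \left(-3 + A\right)$)
$c{\left(j \right)} = \frac{1}{2 + j}$
$\frac{c{\left(\left(-2\right) \left(-5\right) \right)}}{-9 + Q{\left(F \right)}} = \frac{1}{\left(2 - -10\right) \left(-9 - \left(-3 - 1\right)\right)} = \frac{1}{\left(2 + 10\right) \left(-9 - -4\right)} = \frac{1}{12 \left(-9 + 4\right)} = \frac{1}{12 \left(-5\right)} = \frac{1}{12} \left(- \frac{1}{5}\right) = - \frac{1}{60}$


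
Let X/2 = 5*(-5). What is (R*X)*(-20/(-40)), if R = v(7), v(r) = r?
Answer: -175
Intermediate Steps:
R = 7
X = -50 (X = 2*(5*(-5)) = 2*(-25) = -50)
(R*X)*(-20/(-40)) = (7*(-50))*(-20/(-40)) = -(-7000)*(-1)/40 = -350*1/2 = -175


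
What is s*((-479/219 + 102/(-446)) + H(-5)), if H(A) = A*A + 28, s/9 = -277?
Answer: -2052881625/16279 ≈ -1.2611e+5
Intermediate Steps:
s = -2493 (s = 9*(-277) = -2493)
H(A) = 28 + A² (H(A) = A² + 28 = 28 + A²)
s*((-479/219 + 102/(-446)) + H(-5)) = -2493*((-479/219 + 102/(-446)) + (28 + (-5)²)) = -2493*((-479*1/219 + 102*(-1/446)) + (28 + 25)) = -2493*((-479/219 - 51/223) + 53) = -2493*(-117986/48837 + 53) = -2493*2470375/48837 = -2052881625/16279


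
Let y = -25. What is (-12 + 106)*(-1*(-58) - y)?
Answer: 7802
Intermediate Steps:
(-12 + 106)*(-1*(-58) - y) = (-12 + 106)*(-1*(-58) - 1*(-25)) = 94*(58 + 25) = 94*83 = 7802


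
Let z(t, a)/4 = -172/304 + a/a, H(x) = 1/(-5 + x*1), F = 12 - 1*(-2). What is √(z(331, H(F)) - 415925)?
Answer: I*√150148298/19 ≈ 644.92*I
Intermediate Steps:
F = 14 (F = 12 + 2 = 14)
H(x) = 1/(-5 + x)
z(t, a) = 33/19 (z(t, a) = 4*(-172/304 + a/a) = 4*(-172*1/304 + 1) = 4*(-43/76 + 1) = 4*(33/76) = 33/19)
√(z(331, H(F)) - 415925) = √(33/19 - 415925) = √(-7902542/19) = I*√150148298/19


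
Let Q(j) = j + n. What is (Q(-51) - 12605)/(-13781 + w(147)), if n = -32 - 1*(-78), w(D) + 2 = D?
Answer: 6305/6818 ≈ 0.92476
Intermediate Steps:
w(D) = -2 + D
n = 46 (n = -32 + 78 = 46)
Q(j) = 46 + j (Q(j) = j + 46 = 46 + j)
(Q(-51) - 12605)/(-13781 + w(147)) = ((46 - 51) - 12605)/(-13781 + (-2 + 147)) = (-5 - 12605)/(-13781 + 145) = -12610/(-13636) = -12610*(-1/13636) = 6305/6818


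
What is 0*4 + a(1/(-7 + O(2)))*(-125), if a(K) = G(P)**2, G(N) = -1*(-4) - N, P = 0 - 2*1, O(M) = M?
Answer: -4500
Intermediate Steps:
P = -2 (P = 0 - 2 = -2)
G(N) = 4 - N
a(K) = 36 (a(K) = (4 - 1*(-2))**2 = (4 + 2)**2 = 6**2 = 36)
0*4 + a(1/(-7 + O(2)))*(-125) = 0*4 + 36*(-125) = 0 - 4500 = -4500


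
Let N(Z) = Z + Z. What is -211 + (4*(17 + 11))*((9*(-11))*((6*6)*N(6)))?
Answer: -4790227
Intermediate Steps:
N(Z) = 2*Z
-211 + (4*(17 + 11))*((9*(-11))*((6*6)*N(6))) = -211 + (4*(17 + 11))*((9*(-11))*((6*6)*(2*6))) = -211 + (4*28)*(-3564*12) = -211 + 112*(-99*432) = -211 + 112*(-42768) = -211 - 4790016 = -4790227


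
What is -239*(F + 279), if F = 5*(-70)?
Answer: 16969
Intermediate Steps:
F = -350
-239*(F + 279) = -239*(-350 + 279) = -239*(-71) = 16969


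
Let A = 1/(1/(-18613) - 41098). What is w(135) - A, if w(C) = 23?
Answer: 17594031338/764957075 ≈ 23.000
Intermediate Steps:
A = -18613/764957075 (A = 1/(-1/18613 - 41098) = 1/(-764957075/18613) = -18613/764957075 ≈ -2.4332e-5)
w(135) - A = 23 - 1*(-18613/764957075) = 23 + 18613/764957075 = 17594031338/764957075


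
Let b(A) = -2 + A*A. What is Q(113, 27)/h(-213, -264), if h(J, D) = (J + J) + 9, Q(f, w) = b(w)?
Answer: -727/417 ≈ -1.7434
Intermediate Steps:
b(A) = -2 + A²
Q(f, w) = -2 + w²
h(J, D) = 9 + 2*J (h(J, D) = 2*J + 9 = 9 + 2*J)
Q(113, 27)/h(-213, -264) = (-2 + 27²)/(9 + 2*(-213)) = (-2 + 729)/(9 - 426) = 727/(-417) = 727*(-1/417) = -727/417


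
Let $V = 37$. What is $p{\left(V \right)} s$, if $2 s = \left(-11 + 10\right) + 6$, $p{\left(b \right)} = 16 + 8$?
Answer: $60$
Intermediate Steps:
$p{\left(b \right)} = 24$
$s = \frac{5}{2}$ ($s = \frac{\left(-11 + 10\right) + 6}{2} = \frac{-1 + 6}{2} = \frac{1}{2} \cdot 5 = \frac{5}{2} \approx 2.5$)
$p{\left(V \right)} s = 24 \cdot \frac{5}{2} = 60$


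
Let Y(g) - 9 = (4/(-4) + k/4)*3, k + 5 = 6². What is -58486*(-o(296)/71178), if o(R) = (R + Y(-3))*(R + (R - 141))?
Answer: 17158359493/142356 ≈ 1.2053e+5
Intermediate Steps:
k = 31 (k = -5 + 6² = -5 + 36 = 31)
Y(g) = 117/4 (Y(g) = 9 + (4/(-4) + 31/4)*3 = 9 + (4*(-¼) + 31*(¼))*3 = 9 + (-1 + 31/4)*3 = 9 + (27/4)*3 = 9 + 81/4 = 117/4)
o(R) = (-141 + 2*R)*(117/4 + R) (o(R) = (R + 117/4)*(R + (R - 141)) = (117/4 + R)*(R + (-141 + R)) = (117/4 + R)*(-141 + 2*R) = (-141 + 2*R)*(117/4 + R))
-58486*(-o(296)/71178) = -58486/((-71178/(-16497/4 + 2*296² - 165/2*296))) = -58486/((-71178/(-16497/4 + 2*87616 - 24420))) = -58486/((-71178/(-16497/4 + 175232 - 24420))) = -58486/((-71178/586751/4)) = -58486/((-71178*4/586751)) = -58486/(-284712/586751) = -58486*(-586751/284712) = 17158359493/142356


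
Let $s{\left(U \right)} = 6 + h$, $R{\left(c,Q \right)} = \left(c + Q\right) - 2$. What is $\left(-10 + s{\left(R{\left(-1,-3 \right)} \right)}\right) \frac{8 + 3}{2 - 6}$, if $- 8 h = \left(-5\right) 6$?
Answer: $\frac{11}{16} \approx 0.6875$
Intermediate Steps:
$R{\left(c,Q \right)} = -2 + Q + c$ ($R{\left(c,Q \right)} = \left(Q + c\right) - 2 = -2 + Q + c$)
$h = \frac{15}{4}$ ($h = - \frac{\left(-5\right) 6}{8} = \left(- \frac{1}{8}\right) \left(-30\right) = \frac{15}{4} \approx 3.75$)
$s{\left(U \right)} = \frac{39}{4}$ ($s{\left(U \right)} = 6 + \frac{15}{4} = \frac{39}{4}$)
$\left(-10 + s{\left(R{\left(-1,-3 \right)} \right)}\right) \frac{8 + 3}{2 - 6} = \left(-10 + \frac{39}{4}\right) \frac{8 + 3}{2 - 6} = - \frac{11 \frac{1}{-4}}{4} = - \frac{11 \left(- \frac{1}{4}\right)}{4} = \left(- \frac{1}{4}\right) \left(- \frac{11}{4}\right) = \frac{11}{16}$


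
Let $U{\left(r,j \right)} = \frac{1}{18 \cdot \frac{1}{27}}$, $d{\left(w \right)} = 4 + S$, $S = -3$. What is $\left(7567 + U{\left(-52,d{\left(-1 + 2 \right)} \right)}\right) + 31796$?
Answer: $\frac{78729}{2} \approx 39365.0$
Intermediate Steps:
$d{\left(w \right)} = 1$ ($d{\left(w \right)} = 4 - 3 = 1$)
$U{\left(r,j \right)} = \frac{3}{2}$ ($U{\left(r,j \right)} = \frac{1}{18 \cdot \frac{1}{27}} = \frac{1}{\frac{2}{3}} = \frac{3}{2}$)
$\left(7567 + U{\left(-52,d{\left(-1 + 2 \right)} \right)}\right) + 31796 = \left(7567 + \frac{3}{2}\right) + 31796 = \frac{15137}{2} + 31796 = \frac{78729}{2}$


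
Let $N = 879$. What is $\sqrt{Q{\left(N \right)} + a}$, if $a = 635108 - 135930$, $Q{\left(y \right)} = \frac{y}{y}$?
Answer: $\sqrt{499179} \approx 706.53$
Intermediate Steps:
$Q{\left(y \right)} = 1$
$a = 499178$
$\sqrt{Q{\left(N \right)} + a} = \sqrt{1 + 499178} = \sqrt{499179}$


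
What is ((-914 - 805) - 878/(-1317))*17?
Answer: -87635/3 ≈ -29212.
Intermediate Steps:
((-914 - 805) - 878/(-1317))*17 = (-1719 - 878*(-1/1317))*17 = (-1719 + ⅔)*17 = -5155/3*17 = -87635/3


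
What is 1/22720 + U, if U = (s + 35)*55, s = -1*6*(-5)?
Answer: 81224001/22720 ≈ 3575.0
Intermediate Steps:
s = 30 (s = -6*(-5) = 30)
U = 3575 (U = (30 + 35)*55 = 65*55 = 3575)
1/22720 + U = 1/22720 + 3575 = 81224001/22720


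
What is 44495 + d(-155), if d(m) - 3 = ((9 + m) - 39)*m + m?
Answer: 73018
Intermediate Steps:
d(m) = 3 + m + m*(-30 + m) (d(m) = 3 + (((9 + m) - 39)*m + m) = 3 + ((-30 + m)*m + m) = 3 + (m*(-30 + m) + m) = 3 + (m + m*(-30 + m)) = 3 + m + m*(-30 + m))
44495 + d(-155) = 44495 + (3 + (-155)**2 - 29*(-155)) = 44495 + (3 + 24025 + 4495) = 44495 + 28523 = 73018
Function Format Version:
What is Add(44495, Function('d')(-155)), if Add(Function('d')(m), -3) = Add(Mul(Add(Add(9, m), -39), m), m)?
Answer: 73018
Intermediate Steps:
Function('d')(m) = Add(3, m, Mul(m, Add(-30, m))) (Function('d')(m) = Add(3, Add(Mul(Add(Add(9, m), -39), m), m)) = Add(3, Add(Mul(Add(-30, m), m), m)) = Add(3, Add(Mul(m, Add(-30, m)), m)) = Add(3, Add(m, Mul(m, Add(-30, m)))) = Add(3, m, Mul(m, Add(-30, m))))
Add(44495, Function('d')(-155)) = Add(44495, Add(3, Pow(-155, 2), Mul(-29, -155))) = Add(44495, Add(3, 24025, 4495)) = Add(44495, 28523) = 73018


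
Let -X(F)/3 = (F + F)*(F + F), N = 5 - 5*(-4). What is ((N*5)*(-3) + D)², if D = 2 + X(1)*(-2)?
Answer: 121801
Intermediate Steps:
N = 25 (N = 5 + 20 = 25)
X(F) = -12*F² (X(F) = -3*(F + F)*(F + F) = -3*2*F*2*F = -12*F²)
D = 26 (D = 2 - 12*1²*(-2) = 2 - 12*1*(-2) = 2 - 12*(-2) = 2 + 24 = 26)
((N*5)*(-3) + D)² = ((25*5)*(-3) + 26)² = (125*(-3) + 26)² = (-375 + 26)² = (-349)² = 121801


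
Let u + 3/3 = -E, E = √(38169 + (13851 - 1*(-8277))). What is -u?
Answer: 1 + √60297 ≈ 246.55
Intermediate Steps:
E = √60297 (E = √(38169 + (13851 + 8277)) = √(38169 + 22128) = √60297 ≈ 245.55)
u = -1 - √60297 ≈ -246.55
-u = -(-1 - √60297) = 1 + √60297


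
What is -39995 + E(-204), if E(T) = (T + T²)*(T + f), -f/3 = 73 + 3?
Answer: -17929979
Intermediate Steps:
f = -228 (f = -3*(73 + 3) = -3*76 = -228)
E(T) = (-228 + T)*(T + T²) (E(T) = (T + T²)*(T - 228) = (T + T²)*(-228 + T) = (-228 + T)*(T + T²))
-39995 + E(-204) = -39995 - 204*(-228 + (-204)² - 227*(-204)) = -39995 - 204*(-228 + 41616 + 46308) = -39995 - 204*87696 = -39995 - 17889984 = -17929979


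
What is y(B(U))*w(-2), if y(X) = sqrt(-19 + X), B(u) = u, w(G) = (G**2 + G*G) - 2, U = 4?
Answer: 6*I*sqrt(15) ≈ 23.238*I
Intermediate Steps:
w(G) = -2 + 2*G**2 (w(G) = (G**2 + G**2) - 2 = 2*G**2 - 2 = -2 + 2*G**2)
y(B(U))*w(-2) = sqrt(-19 + 4)*(-2 + 2*(-2)**2) = sqrt(-15)*(-2 + 2*4) = (I*sqrt(15))*(-2 + 8) = (I*sqrt(15))*6 = 6*I*sqrt(15)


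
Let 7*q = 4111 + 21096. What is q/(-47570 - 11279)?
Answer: -3601/58849 ≈ -0.061190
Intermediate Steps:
q = 3601 (q = (4111 + 21096)/7 = (⅐)*25207 = 3601)
q/(-47570 - 11279) = 3601/(-47570 - 11279) = 3601/(-58849) = 3601*(-1/58849) = -3601/58849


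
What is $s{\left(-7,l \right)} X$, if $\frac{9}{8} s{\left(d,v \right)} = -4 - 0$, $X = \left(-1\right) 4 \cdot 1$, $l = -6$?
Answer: $\frac{128}{9} \approx 14.222$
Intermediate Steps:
$X = -4$ ($X = \left(-4\right) 1 = -4$)
$s{\left(d,v \right)} = - \frac{32}{9}$ ($s{\left(d,v \right)} = \frac{8 \left(-4 - 0\right)}{9} = \frac{8 \left(-4 + 0\right)}{9} = \frac{8}{9} \left(-4\right) = - \frac{32}{9}$)
$s{\left(-7,l \right)} X = \left(- \frac{32}{9}\right) \left(-4\right) = \frac{128}{9}$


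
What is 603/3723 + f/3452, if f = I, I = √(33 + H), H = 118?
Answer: 201/1241 + √151/3452 ≈ 0.16553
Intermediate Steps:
I = √151 (I = √(33 + 118) = √151 ≈ 12.288)
f = √151 ≈ 12.288
603/3723 + f/3452 = 603/3723 + √151/3452 = 603*(1/3723) + √151*(1/3452) = 201/1241 + √151/3452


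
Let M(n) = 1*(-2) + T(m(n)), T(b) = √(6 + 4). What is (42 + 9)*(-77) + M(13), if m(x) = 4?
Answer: -3929 + √10 ≈ -3925.8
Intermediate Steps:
T(b) = √10
M(n) = -2 + √10 (M(n) = 1*(-2) + √10 = -2 + √10)
(42 + 9)*(-77) + M(13) = (42 + 9)*(-77) + (-2 + √10) = 51*(-77) + (-2 + √10) = -3927 + (-2 + √10) = -3929 + √10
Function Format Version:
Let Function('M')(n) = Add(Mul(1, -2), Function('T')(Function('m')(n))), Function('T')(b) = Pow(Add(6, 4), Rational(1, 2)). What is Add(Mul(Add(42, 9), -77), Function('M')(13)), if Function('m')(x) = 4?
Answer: Add(-3929, Pow(10, Rational(1, 2))) ≈ -3925.8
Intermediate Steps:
Function('T')(b) = Pow(10, Rational(1, 2))
Function('M')(n) = Add(-2, Pow(10, Rational(1, 2))) (Function('M')(n) = Add(Mul(1, -2), Pow(10, Rational(1, 2))) = Add(-2, Pow(10, Rational(1, 2))))
Add(Mul(Add(42, 9), -77), Function('M')(13)) = Add(Mul(Add(42, 9), -77), Add(-2, Pow(10, Rational(1, 2)))) = Add(Mul(51, -77), Add(-2, Pow(10, Rational(1, 2)))) = Add(-3927, Add(-2, Pow(10, Rational(1, 2)))) = Add(-3929, Pow(10, Rational(1, 2)))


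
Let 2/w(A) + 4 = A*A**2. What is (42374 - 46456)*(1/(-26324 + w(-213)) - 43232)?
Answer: 22446012717866701353/127192316363 ≈ 1.7647e+8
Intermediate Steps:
w(A) = 2/(-4 + A**3) (w(A) = 2/(-4 + A*A**2) = 2/(-4 + A**3))
(42374 - 46456)*(1/(-26324 + w(-213)) - 43232) = (42374 - 46456)*(1/(-26324 + 2/(-4 + (-213)**3)) - 43232) = -4082*(1/(-26324 + 2/(-4 - 9663597)) - 43232) = -4082*(1/(-26324 + 2/(-9663601)) - 43232) = -4082*(1/(-26324 + 2*(-1/9663601)) - 43232) = -4082*(1/(-26324 - 2/9663601) - 43232) = -4082*(1/(-254384632726/9663601) - 43232) = -4082*(-9663601/254384632726 - 43232) = -4082*(-10997556451674033/254384632726) = 22446012717866701353/127192316363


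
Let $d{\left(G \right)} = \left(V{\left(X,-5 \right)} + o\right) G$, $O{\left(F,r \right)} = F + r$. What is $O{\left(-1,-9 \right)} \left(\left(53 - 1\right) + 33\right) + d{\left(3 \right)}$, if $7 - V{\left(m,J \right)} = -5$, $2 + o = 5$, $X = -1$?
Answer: $-805$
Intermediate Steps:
$o = 3$ ($o = -2 + 5 = 3$)
$V{\left(m,J \right)} = 12$ ($V{\left(m,J \right)} = 7 - -5 = 7 + 5 = 12$)
$d{\left(G \right)} = 15 G$ ($d{\left(G \right)} = \left(12 + 3\right) G = 15 G$)
$O{\left(-1,-9 \right)} \left(\left(53 - 1\right) + 33\right) + d{\left(3 \right)} = \left(-1 - 9\right) \left(\left(53 - 1\right) + 33\right) + 15 \cdot 3 = - 10 \left(52 + 33\right) + 45 = \left(-10\right) 85 + 45 = -850 + 45 = -805$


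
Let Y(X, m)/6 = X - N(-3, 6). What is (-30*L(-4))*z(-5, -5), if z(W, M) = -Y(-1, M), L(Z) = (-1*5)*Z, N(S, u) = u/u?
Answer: -7200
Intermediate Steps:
N(S, u) = 1
L(Z) = -5*Z
Y(X, m) = -6 + 6*X (Y(X, m) = 6*(X - 1*1) = 6*(X - 1) = 6*(-1 + X) = -6 + 6*X)
z(W, M) = 12 (z(W, M) = -(-6 + 6*(-1)) = -(-6 - 6) = -1*(-12) = 12)
(-30*L(-4))*z(-5, -5) = -(-150)*(-4)*12 = -30*20*12 = -600*12 = -7200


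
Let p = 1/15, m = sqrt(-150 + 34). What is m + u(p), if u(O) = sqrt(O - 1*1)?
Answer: I*(sqrt(210) + 30*sqrt(29))/15 ≈ 11.736*I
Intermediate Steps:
m = 2*I*sqrt(29) (m = sqrt(-116) = 2*I*sqrt(29) ≈ 10.77*I)
p = 1/15 ≈ 0.066667
u(O) = sqrt(-1 + O) (u(O) = sqrt(O - 1) = sqrt(-1 + O))
m + u(p) = 2*I*sqrt(29) + sqrt(-1 + 1/15) = 2*I*sqrt(29) + sqrt(-14/15) = 2*I*sqrt(29) + I*sqrt(210)/15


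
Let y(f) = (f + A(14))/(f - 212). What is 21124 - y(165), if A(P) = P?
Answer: 993007/47 ≈ 21128.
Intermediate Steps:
y(f) = (14 + f)/(-212 + f) (y(f) = (f + 14)/(f - 212) = (14 + f)/(-212 + f))
21124 - y(165) = 21124 - (14 + 165)/(-212 + 165) = 21124 - 179/(-47) = 21124 - (-1)*179/47 = 21124 - 1*(-179/47) = 21124 + 179/47 = 993007/47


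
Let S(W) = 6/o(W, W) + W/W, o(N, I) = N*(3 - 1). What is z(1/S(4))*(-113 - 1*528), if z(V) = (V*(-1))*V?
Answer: 10256/49 ≈ 209.31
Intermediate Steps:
o(N, I) = 2*N (o(N, I) = N*2 = 2*N)
S(W) = 1 + 3/W (S(W) = 6/((2*W)) + W/W = 6*(1/(2*W)) + 1 = 3/W + 1 = 1 + 3/W)
z(V) = -V**2 (z(V) = (-V)*V = -V**2)
z(1/S(4))*(-113 - 1*528) = (-(1/((3 + 4)/4))**2)*(-113 - 1*528) = (-(1/((1/4)*7))**2)*(-113 - 528) = -(1/(7/4))**2*(-641) = -(4/7)**2*(-641) = -1*16/49*(-641) = -16/49*(-641) = 10256/49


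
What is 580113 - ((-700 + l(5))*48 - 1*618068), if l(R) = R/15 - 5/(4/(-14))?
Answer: 1230925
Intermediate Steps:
l(R) = 35/2 + R/15 (l(R) = R*(1/15) - 5/(4*(-1/14)) = R/15 - 5/(-2/7) = R/15 - 5*(-7/2) = R/15 + 35/2 = 35/2 + R/15)
580113 - ((-700 + l(5))*48 - 1*618068) = 580113 - ((-700 + (35/2 + (1/15)*5))*48 - 1*618068) = 580113 - ((-700 + (35/2 + 1/3))*48 - 618068) = 580113 - ((-700 + 107/6)*48 - 618068) = 580113 - (-4093/6*48 - 618068) = 580113 - (-32744 - 618068) = 580113 - 1*(-650812) = 580113 + 650812 = 1230925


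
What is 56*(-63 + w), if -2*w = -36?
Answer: -2520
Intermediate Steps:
w = 18 (w = -1/2*(-36) = 18)
56*(-63 + w) = 56*(-63 + 18) = 56*(-45) = -2520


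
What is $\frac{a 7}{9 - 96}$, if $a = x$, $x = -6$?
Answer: $\frac{14}{29} \approx 0.48276$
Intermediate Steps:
$a = -6$
$\frac{a 7}{9 - 96} = \frac{\left(-6\right) 7}{9 - 96} = - \frac{42}{9 - 96} = - \frac{42}{-87} = \left(-42\right) \left(- \frac{1}{87}\right) = \frac{14}{29}$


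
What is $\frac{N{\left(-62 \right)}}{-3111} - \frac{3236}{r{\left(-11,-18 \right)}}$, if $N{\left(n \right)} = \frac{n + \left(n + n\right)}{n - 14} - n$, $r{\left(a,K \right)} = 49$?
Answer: $- \frac{382673449}{5792682} \approx -66.062$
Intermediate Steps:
$N{\left(n \right)} = - n + \frac{3 n}{-14 + n}$ ($N{\left(n \right)} = \frac{n + 2 n}{-14 + n} - n = \frac{3 n}{-14 + n} - n = - n + \frac{3 n}{-14 + n}$)
$\frac{N{\left(-62 \right)}}{-3111} - \frac{3236}{r{\left(-11,-18 \right)}} = \frac{\left(-62\right) \frac{1}{-14 - 62} \left(17 - -62\right)}{-3111} - \frac{3236}{49} = - \frac{62 \left(17 + 62\right)}{-76} \left(- \frac{1}{3111}\right) - \frac{3236}{49} = \left(-62\right) \left(- \frac{1}{76}\right) 79 \left(- \frac{1}{3111}\right) - \frac{3236}{49} = \frac{2449}{38} \left(- \frac{1}{3111}\right) - \frac{3236}{49} = - \frac{2449}{118218} - \frac{3236}{49} = - \frac{382673449}{5792682}$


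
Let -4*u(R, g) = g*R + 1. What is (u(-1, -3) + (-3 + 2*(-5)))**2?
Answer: 196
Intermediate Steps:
u(R, g) = -1/4 - R*g/4 (u(R, g) = -(g*R + 1)/4 = -(R*g + 1)/4 = -(1 + R*g)/4 = -1/4 - R*g/4)
(u(-1, -3) + (-3 + 2*(-5)))**2 = ((-1/4 - 1/4*(-1)*(-3)) + (-3 + 2*(-5)))**2 = ((-1/4 - 3/4) + (-3 - 10))**2 = (-1 - 13)**2 = (-14)**2 = 196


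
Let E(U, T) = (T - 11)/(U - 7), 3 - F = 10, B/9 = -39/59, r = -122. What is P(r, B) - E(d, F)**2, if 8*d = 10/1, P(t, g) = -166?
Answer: -92998/529 ≈ -175.80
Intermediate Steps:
B = -351/59 (B = 9*(-39/59) = -351/59 ≈ -5.9492)
d = 5/4 (d = (10/1)/8 = (10*1)/8 = (1/8)*10 = 5/4 ≈ 1.2500)
F = -7 (F = 3 - 1*10 = 3 - 10 = -7)
E(U, T) = (-11 + T)/(-7 + U)
P(r, B) - E(d, F)**2 = -166 - ((-11 - 7)/(-7 + 5/4))**2 = -166 - (-18/(-23/4))**2 = -166 - (-4/23*(-18))**2 = -166 - (72/23)**2 = -166 - 1*5184/529 = -166 - 5184/529 = -92998/529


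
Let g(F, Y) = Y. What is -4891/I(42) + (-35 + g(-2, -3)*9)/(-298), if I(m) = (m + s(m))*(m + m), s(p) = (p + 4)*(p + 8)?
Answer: 5369809/29312472 ≈ 0.18319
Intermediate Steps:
s(p) = (4 + p)*(8 + p)
I(m) = 2*m*(32 + m² + 13*m) (I(m) = (m + (32 + m² + 12*m))*(m + m) = (32 + m² + 13*m)*(2*m) = 2*m*(32 + m² + 13*m))
-4891/I(42) + (-35 + g(-2, -3)*9)/(-298) = -4891*1/(84*(32 + 42² + 13*42)) + (-35 - 3*9)/(-298) = -4891*1/(84*(32 + 1764 + 546)) + (-35 - 27)*(-1/298) = -4891/(2*42*2342) - 62*(-1/298) = -4891/196728 + 31/149 = 5369809/29312472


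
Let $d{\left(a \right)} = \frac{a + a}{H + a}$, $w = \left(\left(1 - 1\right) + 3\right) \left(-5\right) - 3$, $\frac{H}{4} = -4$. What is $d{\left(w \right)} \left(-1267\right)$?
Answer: $- \frac{22806}{17} \approx -1341.5$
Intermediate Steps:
$H = -16$ ($H = 4 \left(-4\right) = -16$)
$w = -18$ ($w = \left(0 + 3\right) \left(-5\right) - 3 = 3 \left(-5\right) - 3 = -15 - 3 = -18$)
$d{\left(a \right)} = \frac{2 a}{-16 + a}$ ($d{\left(a \right)} = \frac{a + a}{-16 + a} = \frac{2 a}{-16 + a}$)
$d{\left(w \right)} \left(-1267\right) = 2 \left(-18\right) \frac{1}{-16 - 18} \left(-1267\right) = 2 \left(-18\right) \frac{1}{-34} \left(-1267\right) = 2 \left(-18\right) \left(- \frac{1}{34}\right) \left(-1267\right) = \frac{18}{17} \left(-1267\right) = - \frac{22806}{17}$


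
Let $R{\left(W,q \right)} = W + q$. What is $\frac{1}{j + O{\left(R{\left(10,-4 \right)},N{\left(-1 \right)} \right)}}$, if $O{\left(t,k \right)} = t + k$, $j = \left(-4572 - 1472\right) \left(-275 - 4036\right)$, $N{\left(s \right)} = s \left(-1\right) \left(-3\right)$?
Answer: $\frac{1}{26055687} \approx 3.8379 \cdot 10^{-8}$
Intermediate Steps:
$N{\left(s \right)} = 3 s$ ($N{\left(s \right)} = - s \left(-3\right) = 3 s$)
$j = 26055684$ ($j = \left(-6044\right) \left(-4311\right) = 26055684$)
$O{\left(t,k \right)} = k + t$
$\frac{1}{j + O{\left(R{\left(10,-4 \right)},N{\left(-1 \right)} \right)}} = \frac{1}{26055684 + \left(3 \left(-1\right) + \left(10 - 4\right)\right)} = \frac{1}{26055684 + \left(-3 + 6\right)} = \frac{1}{26055684 + 3} = \frac{1}{26055687}$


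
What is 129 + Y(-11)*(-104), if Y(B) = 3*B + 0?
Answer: 3561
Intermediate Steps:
Y(B) = 3*B
129 + Y(-11)*(-104) = 129 + (3*(-11))*(-104) = 129 - 33*(-104) = 129 + 3432 = 3561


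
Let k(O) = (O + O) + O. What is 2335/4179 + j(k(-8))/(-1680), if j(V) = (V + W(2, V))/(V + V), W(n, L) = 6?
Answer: 1493803/2674560 ≈ 0.55852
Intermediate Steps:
k(O) = 3*O (k(O) = 2*O + O = 3*O)
j(V) = (6 + V)/(2*V) (j(V) = (V + 6)/(V + V) = (6 + V)/((2*V)) = (6 + V)*(1/(2*V)) = (6 + V)/(2*V))
2335/4179 + j(k(-8))/(-1680) = 2335/4179 + ((6 + 3*(-8))/(2*((3*(-8)))))/(-1680) = 2335*(1/4179) + ((½)*(6 - 24)/(-24))*(-1/1680) = 2335/4179 + ((½)*(-1/24)*(-18))*(-1/1680) = 2335/4179 + (3/8)*(-1/1680) = 2335/4179 - 1/4480 = 1493803/2674560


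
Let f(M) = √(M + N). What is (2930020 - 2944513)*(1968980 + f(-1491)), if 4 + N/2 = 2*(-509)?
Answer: -28536427140 - 14493*I*√3535 ≈ -2.8536e+10 - 8.6169e+5*I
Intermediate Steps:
N = -2044 (N = -8 + 2*(2*(-509)) = -8 + 2*(-1018) = -8 - 2036 = -2044)
f(M) = √(-2044 + M) (f(M) = √(M - 2044) = √(-2044 + M))
(2930020 - 2944513)*(1968980 + f(-1491)) = (2930020 - 2944513)*(1968980 + √(-2044 - 1491)) = -14493*(1968980 + √(-3535)) = -14493*(1968980 + I*√3535) = -28536427140 - 14493*I*√3535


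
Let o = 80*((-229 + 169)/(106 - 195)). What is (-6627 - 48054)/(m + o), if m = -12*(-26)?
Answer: -1622203/10856 ≈ -149.43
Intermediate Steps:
o = 4800/89 (o = 80*(-60/(-89)) = 80*(-60*(-1/89)) = 80*(60/89) = 4800/89 ≈ 53.933)
m = 312
(-6627 - 48054)/(m + o) = (-6627 - 48054)/(312 + 4800/89) = -54681/32568/89 = -54681*89/32568 = -1622203/10856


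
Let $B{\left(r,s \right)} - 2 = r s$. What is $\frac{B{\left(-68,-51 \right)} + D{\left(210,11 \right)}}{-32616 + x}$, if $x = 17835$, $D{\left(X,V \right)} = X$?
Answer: $- \frac{3680}{14781} \approx -0.24897$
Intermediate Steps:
$B{\left(r,s \right)} = 2 + r s$
$\frac{B{\left(-68,-51 \right)} + D{\left(210,11 \right)}}{-32616 + x} = \frac{\left(2 - -3468\right) + 210}{-32616 + 17835} = \frac{\left(2 + 3468\right) + 210}{-14781} = \left(3470 + 210\right) \left(- \frac{1}{14781}\right) = 3680 \left(- \frac{1}{14781}\right) = - \frac{3680}{14781}$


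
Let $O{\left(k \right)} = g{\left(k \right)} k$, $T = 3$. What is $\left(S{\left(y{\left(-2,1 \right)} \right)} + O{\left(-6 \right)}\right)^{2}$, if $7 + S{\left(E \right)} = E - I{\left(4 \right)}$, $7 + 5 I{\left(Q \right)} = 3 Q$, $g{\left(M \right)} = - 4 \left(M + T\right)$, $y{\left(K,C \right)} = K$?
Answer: $6724$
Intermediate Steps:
$g{\left(M \right)} = -12 - 4 M$ ($g{\left(M \right)} = - 4 \left(M + 3\right) = - 4 \left(3 + M\right) = -12 - 4 M$)
$I{\left(Q \right)} = - \frac{7}{5} + \frac{3 Q}{5}$
$O{\left(k \right)} = k \left(-12 - 4 k\right)$ ($O{\left(k \right)} = \left(-12 - 4 k\right) k = k \left(-12 - 4 k\right)$)
$S{\left(E \right)} = -8 + E$ ($S{\left(E \right)} = -7 - \left(- \frac{7}{5} + \frac{12}{5} - E\right) = -7 + \left(E - \left(- \frac{7}{5} + \frac{12}{5}\right)\right) = -7 + \left(E - 1\right) = -7 + \left(-1 + E\right) = -8 + E$)
$\left(S{\left(y{\left(-2,1 \right)} \right)} + O{\left(-6 \right)}\right)^{2} = \left(\left(-8 - 2\right) - - 24 \left(3 - 6\right)\right)^{2} = \left(-10 - \left(-24\right) \left(-3\right)\right)^{2} = \left(-10 - 72\right)^{2} = \left(-82\right)^{2} = 6724$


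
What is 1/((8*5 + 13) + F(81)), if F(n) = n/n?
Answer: 1/54 ≈ 0.018519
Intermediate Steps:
F(n) = 1
1/((8*5 + 13) + F(81)) = 1/((8*5 + 13) + 1) = 1/((40 + 13) + 1) = 1/(53 + 1) = 1/54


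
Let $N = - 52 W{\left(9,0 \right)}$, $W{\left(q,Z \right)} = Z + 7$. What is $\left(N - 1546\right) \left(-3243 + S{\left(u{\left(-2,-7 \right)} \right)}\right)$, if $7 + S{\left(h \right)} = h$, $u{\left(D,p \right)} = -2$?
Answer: $6211320$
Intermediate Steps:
$W{\left(q,Z \right)} = 7 + Z$
$S{\left(h \right)} = -7 + h$
$N = -364$ ($N = - 52 \left(7 + 0\right) = \left(-52\right) 7 = -364$)
$\left(N - 1546\right) \left(-3243 + S{\left(u{\left(-2,-7 \right)} \right)}\right) = \left(-364 - 1546\right) \left(-3243 - 9\right) = - 1910 \left(-3243 - 9\right) = \left(-1910\right) \left(-3252\right) = 6211320$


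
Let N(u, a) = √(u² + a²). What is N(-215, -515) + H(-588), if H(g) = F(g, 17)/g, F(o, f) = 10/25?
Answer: -1/1470 + 5*√12458 ≈ 558.08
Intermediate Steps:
N(u, a) = √(a² + u²)
F(o, f) = ⅖ (F(o, f) = 10*(1/25) = ⅖)
H(g) = 2/(5*g)
N(-215, -515) + H(-588) = √((-515)² + (-215)²) + (⅖)/(-588) = √(265225 + 46225) + (⅖)*(-1/588) = √311450 - 1/1470 = 5*√12458 - 1/1470 = -1/1470 + 5*√12458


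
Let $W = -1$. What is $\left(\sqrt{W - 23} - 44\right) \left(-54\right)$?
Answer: $2376 - 108 i \sqrt{6} \approx 2376.0 - 264.54 i$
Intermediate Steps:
$\left(\sqrt{W - 23} - 44\right) \left(-54\right) = \left(\sqrt{-1 - 23} - 44\right) \left(-54\right) = \left(\sqrt{-24} - 44\right) \left(-54\right) = \left(2 i \sqrt{6} - 44\right) \left(-54\right) = \left(-44 + 2 i \sqrt{6}\right) \left(-54\right) = 2376 - 108 i \sqrt{6}$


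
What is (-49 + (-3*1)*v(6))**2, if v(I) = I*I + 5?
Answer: 29584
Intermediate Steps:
v(I) = 5 + I**2 (v(I) = I**2 + 5 = 5 + I**2)
(-49 + (-3*1)*v(6))**2 = (-49 + (-3*1)*(5 + 6**2))**2 = (-49 - 3*(5 + 36))**2 = (-49 - 3*41)**2 = (-49 - 123)**2 = (-172)**2 = 29584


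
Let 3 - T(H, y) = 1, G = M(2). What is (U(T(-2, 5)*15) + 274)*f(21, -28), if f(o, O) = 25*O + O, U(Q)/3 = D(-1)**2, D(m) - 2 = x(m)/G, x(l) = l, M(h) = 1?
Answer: -201656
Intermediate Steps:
G = 1
T(H, y) = 2 (T(H, y) = 3 - 1*1 = 3 - 1 = 2)
D(m) = 2 + m (D(m) = 2 + m/1 = 2 + m*1 = 2 + m)
U(Q) = 3 (U(Q) = 3*(2 - 1)**2 = 3*1**2 = 3*1 = 3)
f(o, O) = 26*O
(U(T(-2, 5)*15) + 274)*f(21, -28) = (3 + 274)*(26*(-28)) = 277*(-728) = -201656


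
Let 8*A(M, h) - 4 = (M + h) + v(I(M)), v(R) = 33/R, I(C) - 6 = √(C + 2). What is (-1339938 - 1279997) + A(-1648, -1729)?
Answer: (-20962853*√1646 + 125777085*I)/(8*(√1646 - 6*I)) ≈ -2.6204e+6 - 0.099487*I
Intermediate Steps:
I(C) = 6 + √(2 + C) (I(C) = 6 + √(C + 2) = 6 + √(2 + C))
A(M, h) = ½ + M/8 + h/8 + 33/(8*(6 + √(2 + M))) (A(M, h) = ½ + ((M + h) + 33/(6 + √(2 + M)))/8 = ½ + (M + h + 33/(6 + √(2 + M)))/8 = ½ + (M/8 + h/8 + 33/(8*(6 + √(2 + M)))) = ½ + M/8 + h/8 + 33/(8*(6 + √(2 + M))))
(-1339938 - 1279997) + A(-1648, -1729) = (-1339938 - 1279997) + (33 + (6 + √(2 - 1648))*(4 - 1648 - 1729))/(8*(6 + √(2 - 1648))) = -2619935 + (33 + (6 + √(-1646))*(-3373))/(8*(6 + √(-1646))) = -2619935 + (33 + (6 + I*√1646)*(-3373))/(8*(6 + I*√1646)) = -2619935 + (33 + (-20238 - 3373*I*√1646))/(8*(6 + I*√1646)) = -2619935 + (-20205 - 3373*I*√1646)/(8*(6 + I*√1646))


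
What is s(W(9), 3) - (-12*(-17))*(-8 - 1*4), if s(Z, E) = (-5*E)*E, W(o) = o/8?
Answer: 2403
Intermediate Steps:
W(o) = o/8 (W(o) = o*(⅛) = o/8)
s(Z, E) = -5*E²
s(W(9), 3) - (-12*(-17))*(-8 - 1*4) = -5*3² - (-12*(-17))*(-8 - 1*4) = -5*9 - 204*(-8 - 4) = -45 - 204*(-12) = -45 - 1*(-2448) = -45 + 2448 = 2403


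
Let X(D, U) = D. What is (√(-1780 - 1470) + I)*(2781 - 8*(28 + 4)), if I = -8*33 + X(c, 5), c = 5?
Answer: -653975 + 12625*I*√130 ≈ -6.5398e+5 + 1.4395e+5*I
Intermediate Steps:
I = -259 (I = -8*33 + 5 = -264 + 5 = -259)
(√(-1780 - 1470) + I)*(2781 - 8*(28 + 4)) = (√(-1780 - 1470) - 259)*(2781 - 8*(28 + 4)) = (√(-3250) - 259)*(2781 - 8*32) = (5*I*√130 - 259)*(2781 - 256) = (-259 + 5*I*√130)*2525 = -653975 + 12625*I*√130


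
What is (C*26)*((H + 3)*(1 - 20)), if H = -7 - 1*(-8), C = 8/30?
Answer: -7904/15 ≈ -526.93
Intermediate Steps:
C = 4/15 (C = 8*(1/30) = 4/15 ≈ 0.26667)
H = 1 (H = -7 + 8 = 1)
(C*26)*((H + 3)*(1 - 20)) = ((4/15)*26)*((1 + 3)*(1 - 20)) = 104*(4*(-19))/15 = (104/15)*(-76) = -7904/15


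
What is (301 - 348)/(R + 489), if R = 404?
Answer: -1/19 ≈ -0.052632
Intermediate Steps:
(301 - 348)/(R + 489) = (301 - 348)/(404 + 489) = -47/893 = -47*1/893 = -1/19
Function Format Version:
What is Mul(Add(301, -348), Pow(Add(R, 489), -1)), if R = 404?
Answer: Rational(-1, 19) ≈ -0.052632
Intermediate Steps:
Mul(Add(301, -348), Pow(Add(R, 489), -1)) = Mul(Add(301, -348), Pow(Add(404, 489), -1)) = Mul(-47, Pow(893, -1)) = Mul(-47, Rational(1, 893)) = Rational(-1, 19)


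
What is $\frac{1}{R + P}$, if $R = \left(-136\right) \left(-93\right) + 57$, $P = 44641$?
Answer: $\frac{1}{57346} \approx 1.7438 \cdot 10^{-5}$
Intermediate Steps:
$R = 12705$ ($R = 12648 + 57 = 12705$)
$\frac{1}{R + P} = \frac{1}{12705 + 44641} = \frac{1}{57346}$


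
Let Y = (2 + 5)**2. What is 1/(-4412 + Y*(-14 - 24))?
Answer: -1/6274 ≈ -0.00015939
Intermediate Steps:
Y = 49 (Y = 7**2 = 49)
1/(-4412 + Y*(-14 - 24)) = 1/(-4412 + 49*(-14 - 24)) = 1/(-4412 + 49*(-38)) = 1/(-4412 - 1862) = 1/(-6274) = -1/6274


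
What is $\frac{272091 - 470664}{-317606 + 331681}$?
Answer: $- \frac{198573}{14075} \approx -14.108$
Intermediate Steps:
$\frac{272091 - 470664}{-317606 + 331681} = - \frac{198573}{14075}$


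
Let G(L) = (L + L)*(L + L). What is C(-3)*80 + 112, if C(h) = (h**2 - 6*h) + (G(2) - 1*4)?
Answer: 3232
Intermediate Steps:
G(L) = 4*L**2 (G(L) = (2*L)*(2*L) = 4*L**2)
C(h) = 12 + h**2 - 6*h (C(h) = (h**2 - 6*h) + (4*2**2 - 1*4) = (h**2 - 6*h) + (4*4 - 4) = (h**2 - 6*h) + (16 - 4) = (h**2 - 6*h) + 12 = 12 + h**2 - 6*h)
C(-3)*80 + 112 = (12 + (-3)**2 - 6*(-3))*80 + 112 = (12 + 9 + 18)*80 + 112 = 39*80 + 112 = 3120 + 112 = 3232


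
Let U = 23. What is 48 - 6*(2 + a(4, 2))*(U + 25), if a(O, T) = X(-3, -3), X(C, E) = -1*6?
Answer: 1200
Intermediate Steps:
X(C, E) = -6
a(O, T) = -6
48 - 6*(2 + a(4, 2))*(U + 25) = 48 - 6*(2 - 6)*(23 + 25) = 48 - (-24)*48 = 48 - 6*(-192) = 48 + 1152 = 1200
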